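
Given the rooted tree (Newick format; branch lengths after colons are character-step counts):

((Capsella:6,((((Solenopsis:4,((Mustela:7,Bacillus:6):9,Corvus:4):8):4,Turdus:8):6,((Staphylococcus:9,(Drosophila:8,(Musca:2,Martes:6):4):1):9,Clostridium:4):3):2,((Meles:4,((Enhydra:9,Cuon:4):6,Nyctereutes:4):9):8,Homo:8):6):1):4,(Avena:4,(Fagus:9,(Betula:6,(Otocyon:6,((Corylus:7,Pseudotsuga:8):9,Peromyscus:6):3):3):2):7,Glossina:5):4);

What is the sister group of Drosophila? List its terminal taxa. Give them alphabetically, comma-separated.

Martes, Musca

Drosophila attaches to the tree at the node subtending (Drosophila,(Musca,Martes)).
The other lineage descending from that same node — the sister group — is (Musca,Martes); its 2 tips in alphabetical order are the answer.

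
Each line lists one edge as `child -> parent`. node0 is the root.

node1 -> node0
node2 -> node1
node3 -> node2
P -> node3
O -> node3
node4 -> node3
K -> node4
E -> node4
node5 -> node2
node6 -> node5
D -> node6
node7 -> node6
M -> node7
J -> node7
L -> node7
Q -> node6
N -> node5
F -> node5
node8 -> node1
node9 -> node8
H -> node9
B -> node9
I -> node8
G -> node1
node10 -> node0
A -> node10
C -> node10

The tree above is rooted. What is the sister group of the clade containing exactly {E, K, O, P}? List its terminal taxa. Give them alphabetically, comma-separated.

D, F, J, L, M, N, Q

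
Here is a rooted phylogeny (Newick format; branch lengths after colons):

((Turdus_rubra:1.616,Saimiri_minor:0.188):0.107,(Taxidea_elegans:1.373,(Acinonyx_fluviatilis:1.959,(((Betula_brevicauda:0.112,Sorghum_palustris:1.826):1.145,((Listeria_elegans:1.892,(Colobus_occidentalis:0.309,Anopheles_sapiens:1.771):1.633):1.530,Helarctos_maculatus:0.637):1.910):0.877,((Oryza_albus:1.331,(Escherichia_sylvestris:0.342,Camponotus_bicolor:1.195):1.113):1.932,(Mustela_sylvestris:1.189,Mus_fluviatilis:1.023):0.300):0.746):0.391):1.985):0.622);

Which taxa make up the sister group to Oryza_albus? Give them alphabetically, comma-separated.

Oryza_albus attaches to the tree at the node subtending (Oryza_albus,(Escherichia_sylvestris,Camponotus_bicolor)).
The other lineage descending from that same node — the sister group — is (Escherichia_sylvestris,Camponotus_bicolor); its 2 tips in alphabetical order are the answer.

Camponotus_bicolor, Escherichia_sylvestris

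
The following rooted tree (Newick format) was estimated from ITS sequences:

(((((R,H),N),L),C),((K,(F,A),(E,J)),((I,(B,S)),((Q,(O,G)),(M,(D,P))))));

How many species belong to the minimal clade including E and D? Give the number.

14

The MRCA of E and D is the node subtending ((K,(F,A),(E,J)),((I,(B,S)),((Q,(O,G)),(M,(D,P))))).
That clade contains 14 terminal taxa: A, B, D, E, F, G, I, J, K, M, O, P, Q, S.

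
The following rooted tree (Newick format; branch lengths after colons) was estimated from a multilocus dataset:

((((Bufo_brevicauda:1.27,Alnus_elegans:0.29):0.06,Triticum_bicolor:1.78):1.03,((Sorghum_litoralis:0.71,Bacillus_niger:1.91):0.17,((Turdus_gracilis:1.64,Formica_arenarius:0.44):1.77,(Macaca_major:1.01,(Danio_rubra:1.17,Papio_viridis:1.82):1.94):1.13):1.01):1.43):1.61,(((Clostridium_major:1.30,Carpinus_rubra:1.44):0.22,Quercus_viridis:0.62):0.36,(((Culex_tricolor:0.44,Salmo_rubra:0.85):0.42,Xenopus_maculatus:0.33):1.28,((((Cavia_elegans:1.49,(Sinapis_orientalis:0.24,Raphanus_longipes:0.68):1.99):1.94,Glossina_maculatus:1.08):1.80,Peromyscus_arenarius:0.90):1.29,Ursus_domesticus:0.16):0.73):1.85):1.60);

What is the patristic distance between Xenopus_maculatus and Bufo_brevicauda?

The path runs Xenopus_maculatus → … → MRCA → … → Bufo_brevicauda; the MRCA is the root of the tree.
Branch lengths along that path: 0.33 + 1.28 + 1.85 + 1.60 + 1.61 + 1.03 + 0.06 + 1.27 = 9.03.

9.03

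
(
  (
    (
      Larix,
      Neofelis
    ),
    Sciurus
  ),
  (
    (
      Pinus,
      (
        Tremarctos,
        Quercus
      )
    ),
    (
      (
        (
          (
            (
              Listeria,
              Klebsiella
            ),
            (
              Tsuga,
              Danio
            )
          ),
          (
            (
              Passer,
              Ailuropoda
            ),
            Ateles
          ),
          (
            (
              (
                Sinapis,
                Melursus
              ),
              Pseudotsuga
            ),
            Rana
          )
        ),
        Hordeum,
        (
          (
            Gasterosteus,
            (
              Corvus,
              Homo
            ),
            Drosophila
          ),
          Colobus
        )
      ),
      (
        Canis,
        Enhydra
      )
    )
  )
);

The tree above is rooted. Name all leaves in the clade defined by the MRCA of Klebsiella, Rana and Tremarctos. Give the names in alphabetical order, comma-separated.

Tracing Klebsiella: it sits inside (Listeria,Klebsiella).
Tracing Rana: it sits inside (((Sinapis,Melursus),Pseudotsuga),Rana).
Tracing Tremarctos: it sits inside (Tremarctos,Quercus).
The smallest clade enclosing all 3 is ((Pinus,(Tremarctos,Quercus)),(((((Listeria,Klebsiella),(Tsuga,Danio)),((Passer,Ailuropoda),Ateles),(((Sinapis,Melursus),Pseudotsuga),Rana)),Hordeum,((Gasterosteus,(Corvus,Homo),Drosophila),Colobus)),(Canis,Enhydra))); the answer is its 22 terminal taxa in alphabetical order.

Ailuropoda, Ateles, Canis, Colobus, Corvus, Danio, Drosophila, Enhydra, Gasterosteus, Homo, Hordeum, Klebsiella, Listeria, Melursus, Passer, Pinus, Pseudotsuga, Quercus, Rana, Sinapis, Tremarctos, Tsuga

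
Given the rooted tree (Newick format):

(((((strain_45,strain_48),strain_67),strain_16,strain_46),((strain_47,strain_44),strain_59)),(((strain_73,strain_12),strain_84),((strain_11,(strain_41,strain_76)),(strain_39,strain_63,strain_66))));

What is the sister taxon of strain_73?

strain_12

strain_73 attaches to the tree at the node subtending (strain_73,strain_12).
The other lineage descending from that same node — the sister group — is the single tip strain_12.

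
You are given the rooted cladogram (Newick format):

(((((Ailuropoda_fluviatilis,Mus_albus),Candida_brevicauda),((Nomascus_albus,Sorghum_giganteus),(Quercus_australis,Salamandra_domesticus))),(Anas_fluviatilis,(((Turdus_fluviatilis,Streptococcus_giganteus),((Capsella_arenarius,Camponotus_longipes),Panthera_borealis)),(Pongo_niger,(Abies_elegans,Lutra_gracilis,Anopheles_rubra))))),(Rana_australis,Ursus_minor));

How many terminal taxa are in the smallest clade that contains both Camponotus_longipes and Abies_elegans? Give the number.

The MRCA of Camponotus_longipes and Abies_elegans is the node subtending (((Turdus_fluviatilis,Streptococcus_giganteus),((Capsella_arenarius,Camponotus_longipes),Panthera_borealis)),(Pongo_niger,(Abies_elegans,Lutra_gracilis,Anopheles_rubra))).
That clade contains 9 terminal taxa: Abies_elegans, Anopheles_rubra, Camponotus_longipes, Capsella_arenarius, Lutra_gracilis, Panthera_borealis, Pongo_niger, Streptococcus_giganteus, Turdus_fluviatilis.

9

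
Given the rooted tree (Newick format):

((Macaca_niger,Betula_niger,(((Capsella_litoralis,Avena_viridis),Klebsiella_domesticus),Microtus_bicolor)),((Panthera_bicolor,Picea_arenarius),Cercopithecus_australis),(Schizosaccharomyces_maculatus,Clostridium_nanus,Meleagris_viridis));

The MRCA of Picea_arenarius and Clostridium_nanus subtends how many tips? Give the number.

12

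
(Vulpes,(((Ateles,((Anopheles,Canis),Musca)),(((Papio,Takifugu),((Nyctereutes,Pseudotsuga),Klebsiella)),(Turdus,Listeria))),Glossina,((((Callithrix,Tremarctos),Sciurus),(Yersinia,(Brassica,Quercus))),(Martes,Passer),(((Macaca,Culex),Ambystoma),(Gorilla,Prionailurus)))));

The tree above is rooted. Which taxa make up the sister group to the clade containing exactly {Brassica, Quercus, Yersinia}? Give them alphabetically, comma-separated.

The clade containing exactly {Brassica, Quercus, Yersinia} attaches to the tree at the node subtending (((Callithrix,Tremarctos),Sciurus),(Yersinia,(Brassica,Quercus))).
The other lineage descending from that same node — the sister group — is ((Callithrix,Tremarctos),Sciurus); its 3 tips in alphabetical order are the answer.

Callithrix, Sciurus, Tremarctos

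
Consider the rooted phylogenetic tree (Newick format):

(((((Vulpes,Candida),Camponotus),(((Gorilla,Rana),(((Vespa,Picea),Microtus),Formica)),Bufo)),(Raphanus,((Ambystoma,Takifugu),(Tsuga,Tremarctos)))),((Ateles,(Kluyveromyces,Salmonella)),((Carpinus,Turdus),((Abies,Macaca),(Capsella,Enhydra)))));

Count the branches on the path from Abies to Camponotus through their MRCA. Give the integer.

The MRCA of Abies and Camponotus is the root of the tree.
From Abies up to that node: 5 branches. From Camponotus up to the same node: 4 branches. Total: 5 + 4 = 9.

9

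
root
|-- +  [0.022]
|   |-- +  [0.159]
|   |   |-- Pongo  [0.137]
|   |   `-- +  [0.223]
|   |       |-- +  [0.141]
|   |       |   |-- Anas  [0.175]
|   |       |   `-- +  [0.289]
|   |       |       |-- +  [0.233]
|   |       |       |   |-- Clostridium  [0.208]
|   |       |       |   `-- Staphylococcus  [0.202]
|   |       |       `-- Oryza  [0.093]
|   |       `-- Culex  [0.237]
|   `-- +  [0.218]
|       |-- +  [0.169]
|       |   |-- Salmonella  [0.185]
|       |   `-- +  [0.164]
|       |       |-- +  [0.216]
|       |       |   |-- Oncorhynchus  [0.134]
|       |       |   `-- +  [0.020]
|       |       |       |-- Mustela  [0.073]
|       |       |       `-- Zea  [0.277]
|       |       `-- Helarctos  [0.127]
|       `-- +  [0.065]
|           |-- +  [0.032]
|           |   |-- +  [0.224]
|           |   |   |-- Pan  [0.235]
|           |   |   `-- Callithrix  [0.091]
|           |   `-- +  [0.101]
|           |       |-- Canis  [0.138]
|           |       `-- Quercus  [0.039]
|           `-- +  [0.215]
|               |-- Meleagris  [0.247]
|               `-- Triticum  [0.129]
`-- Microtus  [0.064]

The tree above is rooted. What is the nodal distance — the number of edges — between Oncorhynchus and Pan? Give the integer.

The MRCA of Oncorhynchus and Pan is the node subtending ((Salmonella,((Oncorhynchus,(Mustela,Zea)),Helarctos)),(((Pan,Callithrix),(Canis,Quercus)),(Meleagris,Triticum))).
From Oncorhynchus up to that node: 4 branches. From Pan up to the same node: 4 branches. Total: 4 + 4 = 8.

8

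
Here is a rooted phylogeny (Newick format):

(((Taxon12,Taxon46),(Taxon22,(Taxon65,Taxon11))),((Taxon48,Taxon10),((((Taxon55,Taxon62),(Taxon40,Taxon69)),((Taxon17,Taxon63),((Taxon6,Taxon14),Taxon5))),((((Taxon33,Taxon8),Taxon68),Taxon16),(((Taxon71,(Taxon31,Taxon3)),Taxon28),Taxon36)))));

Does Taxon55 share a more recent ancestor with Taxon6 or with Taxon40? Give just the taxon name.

Taxon40

The MRCA of Taxon55 and Taxon40 subtends ((Taxon55,Taxon62),(Taxon40,Taxon69)) (4 taxa).
The MRCA of Taxon55 and Taxon6 subtends (((Taxon55,Taxon62),(Taxon40,Taxon69)),((Taxon17,Taxon63),((Taxon6,Taxon14),Taxon5))) (9 taxa).
The first is nested inside the second, so Taxon55 shares a more recent common ancestor with Taxon40.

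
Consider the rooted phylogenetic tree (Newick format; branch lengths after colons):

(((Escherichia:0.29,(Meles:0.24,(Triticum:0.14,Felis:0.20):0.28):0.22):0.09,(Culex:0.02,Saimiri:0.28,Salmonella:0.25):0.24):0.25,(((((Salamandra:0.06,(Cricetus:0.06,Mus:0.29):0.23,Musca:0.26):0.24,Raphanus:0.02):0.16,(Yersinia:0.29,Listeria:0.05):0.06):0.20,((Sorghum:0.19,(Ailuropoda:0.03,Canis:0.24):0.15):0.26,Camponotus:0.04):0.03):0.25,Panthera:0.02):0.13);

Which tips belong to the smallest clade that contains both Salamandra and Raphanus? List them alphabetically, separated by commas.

Tracing Salamandra: it sits inside (Salamandra,(Cricetus,Mus),Musca).
Tracing Raphanus: it sits inside ((Salamandra,(Cricetus,Mus),Musca),Raphanus).
The smallest clade enclosing both is ((Salamandra,(Cricetus,Mus),Musca),Raphanus); the answer is its 5 terminal taxa in alphabetical order.

Cricetus, Mus, Musca, Raphanus, Salamandra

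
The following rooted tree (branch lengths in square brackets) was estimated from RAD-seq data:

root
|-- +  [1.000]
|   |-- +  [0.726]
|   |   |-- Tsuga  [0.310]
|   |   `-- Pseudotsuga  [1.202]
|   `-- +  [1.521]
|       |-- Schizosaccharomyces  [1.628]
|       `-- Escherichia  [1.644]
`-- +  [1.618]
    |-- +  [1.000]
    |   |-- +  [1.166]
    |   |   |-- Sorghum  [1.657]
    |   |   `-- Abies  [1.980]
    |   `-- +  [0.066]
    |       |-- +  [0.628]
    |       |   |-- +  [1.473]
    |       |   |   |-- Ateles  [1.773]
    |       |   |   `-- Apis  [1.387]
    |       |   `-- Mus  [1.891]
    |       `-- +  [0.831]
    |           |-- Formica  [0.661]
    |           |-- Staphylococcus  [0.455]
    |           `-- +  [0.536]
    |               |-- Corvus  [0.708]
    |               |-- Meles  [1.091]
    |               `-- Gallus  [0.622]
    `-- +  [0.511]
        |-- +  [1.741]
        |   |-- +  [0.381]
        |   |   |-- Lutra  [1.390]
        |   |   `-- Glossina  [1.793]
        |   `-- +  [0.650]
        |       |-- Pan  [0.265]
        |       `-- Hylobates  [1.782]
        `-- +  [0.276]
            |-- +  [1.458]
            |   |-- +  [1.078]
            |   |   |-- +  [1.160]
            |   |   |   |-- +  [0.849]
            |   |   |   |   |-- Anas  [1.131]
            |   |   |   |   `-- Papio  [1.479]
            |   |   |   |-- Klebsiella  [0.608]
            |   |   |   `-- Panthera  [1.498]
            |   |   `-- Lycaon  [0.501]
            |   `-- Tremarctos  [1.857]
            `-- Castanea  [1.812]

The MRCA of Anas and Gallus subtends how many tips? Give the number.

The MRCA of Anas and Gallus is the node subtending (((Sorghum,Abies),(((Ateles,Apis),Mus),(Formica,Staphylococcus,(Corvus,Meles,Gallus)))),(((Lutra,Glossina),(Pan,Hylobates)),(((((Anas,Papio),Klebsiella,Panthera),Lycaon),Tremarctos),Castanea))).
That clade contains 21 terminal taxa: Abies, Anas, Apis, Ateles, Castanea, Corvus, Formica, Gallus, Glossina, Hylobates, Klebsiella, Lutra, Lycaon, Meles, Mus, Pan, Panthera, Papio, Sorghum, Staphylococcus, Tremarctos.

21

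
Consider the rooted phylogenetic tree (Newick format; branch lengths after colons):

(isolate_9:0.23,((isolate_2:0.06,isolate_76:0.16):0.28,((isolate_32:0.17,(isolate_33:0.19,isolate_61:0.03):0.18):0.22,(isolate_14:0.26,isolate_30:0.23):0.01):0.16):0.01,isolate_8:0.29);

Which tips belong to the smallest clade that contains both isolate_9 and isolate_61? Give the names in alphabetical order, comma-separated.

Tracing isolate_9: it attaches directly to the root.
Tracing isolate_61: it sits inside (isolate_33,isolate_61).
The smallest clade enclosing both is the whole tree (their MRCA is the root), so the answer is all 9 tips in alphabetical order.

isolate_14, isolate_2, isolate_30, isolate_32, isolate_33, isolate_61, isolate_76, isolate_8, isolate_9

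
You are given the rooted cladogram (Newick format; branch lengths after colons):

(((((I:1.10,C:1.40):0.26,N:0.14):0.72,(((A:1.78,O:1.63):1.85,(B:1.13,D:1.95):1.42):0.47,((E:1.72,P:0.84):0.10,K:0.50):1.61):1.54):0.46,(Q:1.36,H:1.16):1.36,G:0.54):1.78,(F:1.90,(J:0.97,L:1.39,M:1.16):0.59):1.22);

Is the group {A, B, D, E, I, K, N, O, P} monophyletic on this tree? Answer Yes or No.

No

The MRCA of the listed taxa subtends (((I,C),N),(((A,O),(B,D)),((E,P),K))).
That clade also contains C, which is not in the proposed group, so the group is not monophyletic.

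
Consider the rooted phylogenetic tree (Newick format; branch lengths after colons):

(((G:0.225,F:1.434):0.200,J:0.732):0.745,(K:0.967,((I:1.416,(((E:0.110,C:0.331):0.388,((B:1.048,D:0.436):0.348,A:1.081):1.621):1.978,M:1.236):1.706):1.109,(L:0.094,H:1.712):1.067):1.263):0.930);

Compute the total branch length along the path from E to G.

8.654

The path runs E → … → MRCA → … → G; the MRCA is the root of the tree.
Branch lengths along that path: 0.110 + 0.388 + 1.978 + 1.706 + 1.109 + 1.263 + 0.930 + 0.745 + 0.200 + 0.225 = 8.654.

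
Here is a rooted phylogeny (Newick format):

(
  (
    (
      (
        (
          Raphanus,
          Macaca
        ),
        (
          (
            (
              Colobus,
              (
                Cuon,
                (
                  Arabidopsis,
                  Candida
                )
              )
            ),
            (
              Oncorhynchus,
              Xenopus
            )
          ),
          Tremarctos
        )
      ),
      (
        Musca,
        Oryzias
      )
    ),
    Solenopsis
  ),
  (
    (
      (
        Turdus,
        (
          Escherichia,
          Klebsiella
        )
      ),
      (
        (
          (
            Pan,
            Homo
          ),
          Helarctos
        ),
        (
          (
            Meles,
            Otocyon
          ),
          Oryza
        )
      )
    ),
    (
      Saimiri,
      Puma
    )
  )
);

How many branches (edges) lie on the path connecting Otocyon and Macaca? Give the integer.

The MRCA of Otocyon and Macaca is the root of the tree.
From Otocyon up to that node: 6 branches. From Macaca up to the same node: 5 branches. Total: 6 + 5 = 11.

11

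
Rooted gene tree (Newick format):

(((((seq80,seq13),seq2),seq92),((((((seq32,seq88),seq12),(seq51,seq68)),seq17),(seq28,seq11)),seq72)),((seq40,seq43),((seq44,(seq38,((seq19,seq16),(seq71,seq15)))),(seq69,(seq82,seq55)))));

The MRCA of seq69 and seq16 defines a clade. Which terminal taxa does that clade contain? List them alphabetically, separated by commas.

seq15, seq16, seq19, seq38, seq44, seq55, seq69, seq71, seq82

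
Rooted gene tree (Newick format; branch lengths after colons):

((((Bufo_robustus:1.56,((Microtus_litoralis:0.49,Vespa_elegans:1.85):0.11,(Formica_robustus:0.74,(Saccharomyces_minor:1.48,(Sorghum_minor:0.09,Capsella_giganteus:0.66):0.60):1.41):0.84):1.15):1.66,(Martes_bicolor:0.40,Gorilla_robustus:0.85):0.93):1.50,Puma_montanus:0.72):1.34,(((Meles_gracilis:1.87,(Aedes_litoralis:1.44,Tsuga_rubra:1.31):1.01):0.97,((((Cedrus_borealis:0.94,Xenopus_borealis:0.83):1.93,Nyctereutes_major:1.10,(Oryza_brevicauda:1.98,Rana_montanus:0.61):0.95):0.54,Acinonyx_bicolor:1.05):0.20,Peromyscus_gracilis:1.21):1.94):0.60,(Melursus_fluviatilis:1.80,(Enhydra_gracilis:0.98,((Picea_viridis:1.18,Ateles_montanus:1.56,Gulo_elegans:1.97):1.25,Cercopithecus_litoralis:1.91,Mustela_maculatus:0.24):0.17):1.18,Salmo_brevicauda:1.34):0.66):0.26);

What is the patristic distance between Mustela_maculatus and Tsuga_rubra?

6.14

The path runs Mustela_maculatus → … → MRCA → … → Tsuga_rubra; the MRCA is the node subtending (((Meles_gracilis,(Aedes_litoralis,Tsuga_rubra)),((((Cedrus_borealis,Xenopus_borealis),Nyctereutes_major,(Oryza_brevicauda,Rana_montanus)),Acinonyx_bicolor),Peromyscus_gracilis)),(Melursus_fluviatilis,(Enhydra_gracilis,((Picea_viridis,Ateles_montanus,Gulo_elegans),Cercopithecus_litoralis,Mustela_maculatus)),Salmo_brevicauda)).
Branch lengths along that path: 0.24 + 0.17 + 1.18 + 0.66 + 0.60 + 0.97 + 1.01 + 1.31 = 6.14.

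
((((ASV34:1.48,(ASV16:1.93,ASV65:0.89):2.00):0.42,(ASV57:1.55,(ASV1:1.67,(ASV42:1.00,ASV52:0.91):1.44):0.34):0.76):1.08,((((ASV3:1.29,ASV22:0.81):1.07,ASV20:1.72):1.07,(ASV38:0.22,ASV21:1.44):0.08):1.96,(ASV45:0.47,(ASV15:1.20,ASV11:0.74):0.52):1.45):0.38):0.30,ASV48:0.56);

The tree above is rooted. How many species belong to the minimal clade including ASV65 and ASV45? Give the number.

The MRCA of ASV65 and ASV45 is the node subtending (((ASV34,(ASV16,ASV65)),(ASV57,(ASV1,(ASV42,ASV52)))),((((ASV3,ASV22),ASV20),(ASV38,ASV21)),(ASV45,(ASV15,ASV11)))).
That clade contains 15 terminal taxa: ASV1, ASV11, ASV15, ASV16, ASV20, ASV21, ASV22, ASV3, ASV34, ASV38, ASV42, ASV45, ASV52, ASV57, ASV65.

15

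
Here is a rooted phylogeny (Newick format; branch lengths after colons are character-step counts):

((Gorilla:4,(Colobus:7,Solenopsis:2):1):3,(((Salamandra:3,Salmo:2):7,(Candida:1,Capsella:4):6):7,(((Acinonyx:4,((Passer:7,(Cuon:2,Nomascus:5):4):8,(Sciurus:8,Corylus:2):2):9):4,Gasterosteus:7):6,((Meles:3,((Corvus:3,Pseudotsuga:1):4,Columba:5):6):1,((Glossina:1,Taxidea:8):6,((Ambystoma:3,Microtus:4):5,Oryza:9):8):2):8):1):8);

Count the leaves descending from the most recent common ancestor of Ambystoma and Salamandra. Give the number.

20

The MRCA of Ambystoma and Salamandra is the node subtending (((Salamandra,Salmo),(Candida,Capsella)),(((Acinonyx,((Passer,(Cuon,Nomascus)),(Sciurus,Corylus))),Gasterosteus),((Meles,((Corvus,Pseudotsuga),Columba)),((Glossina,Taxidea),((Ambystoma,Microtus),Oryza))))).
That clade contains 20 terminal taxa: Acinonyx, Ambystoma, Candida, Capsella, Columba, Corvus, Corylus, Cuon, Gasterosteus, Glossina, Meles, Microtus, Nomascus, Oryza, Passer, Pseudotsuga, Salamandra, Salmo, Sciurus, Taxidea.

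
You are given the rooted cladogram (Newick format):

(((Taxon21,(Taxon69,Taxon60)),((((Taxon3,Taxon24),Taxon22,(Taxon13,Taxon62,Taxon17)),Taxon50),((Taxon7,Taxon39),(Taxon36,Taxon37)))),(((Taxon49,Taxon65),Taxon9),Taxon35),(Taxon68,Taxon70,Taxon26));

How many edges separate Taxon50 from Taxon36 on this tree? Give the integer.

The MRCA of Taxon50 and Taxon36 is the node subtending ((((Taxon3,Taxon24),Taxon22,(Taxon13,Taxon62,Taxon17)),Taxon50),((Taxon7,Taxon39),(Taxon36,Taxon37))).
From Taxon50 up to that node: 2 branches. From Taxon36 up to the same node: 3 branches. Total: 2 + 3 = 5.

5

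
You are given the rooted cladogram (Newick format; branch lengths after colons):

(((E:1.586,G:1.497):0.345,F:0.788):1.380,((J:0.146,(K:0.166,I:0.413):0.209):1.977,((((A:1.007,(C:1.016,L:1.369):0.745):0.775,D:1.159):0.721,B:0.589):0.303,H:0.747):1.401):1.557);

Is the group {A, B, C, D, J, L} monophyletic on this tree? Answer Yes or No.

The MRCA of the listed taxa subtends ((J,(K,I)),((((A,(C,L)),D),B),H)).
That clade also contains H, I, K, which are not in the proposed group, so the group is not monophyletic.

No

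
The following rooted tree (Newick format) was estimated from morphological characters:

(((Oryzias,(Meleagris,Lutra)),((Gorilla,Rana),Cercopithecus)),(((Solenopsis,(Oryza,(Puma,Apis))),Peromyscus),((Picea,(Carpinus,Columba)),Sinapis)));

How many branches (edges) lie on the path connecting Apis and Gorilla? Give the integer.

10

The MRCA of Apis and Gorilla is the root of the tree.
From Apis up to that node: 6 branches. From Gorilla up to the same node: 4 branches. Total: 6 + 4 = 10.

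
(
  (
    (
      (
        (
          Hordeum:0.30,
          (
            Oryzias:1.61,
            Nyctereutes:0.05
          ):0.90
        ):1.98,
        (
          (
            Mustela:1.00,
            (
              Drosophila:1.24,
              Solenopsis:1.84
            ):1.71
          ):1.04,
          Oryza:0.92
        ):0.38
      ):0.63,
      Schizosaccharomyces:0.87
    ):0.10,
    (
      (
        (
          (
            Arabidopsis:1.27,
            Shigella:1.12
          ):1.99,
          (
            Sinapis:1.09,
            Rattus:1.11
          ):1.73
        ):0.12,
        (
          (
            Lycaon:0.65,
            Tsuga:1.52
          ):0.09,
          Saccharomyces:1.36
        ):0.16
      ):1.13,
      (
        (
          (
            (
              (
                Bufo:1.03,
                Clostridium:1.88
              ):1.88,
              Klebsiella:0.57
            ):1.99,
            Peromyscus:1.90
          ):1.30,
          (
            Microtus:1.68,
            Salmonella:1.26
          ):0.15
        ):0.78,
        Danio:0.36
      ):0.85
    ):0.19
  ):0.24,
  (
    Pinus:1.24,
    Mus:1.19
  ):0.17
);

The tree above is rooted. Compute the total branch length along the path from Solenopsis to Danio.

The path runs Solenopsis → … → MRCA → … → Danio; the MRCA is the node subtending ((((Hordeum,(Oryzias,Nyctereutes)),((Mustela,(Drosophila,Solenopsis)),Oryza)),Schizosaccharomyces),((((Arabidopsis,Shigella),(Sinapis,Rattus)),((Lycaon,Tsuga),Saccharomyces)),(((((Bufo,Clostridium),Klebsiella),Peromyscus),(Microtus,Salmonella)),Danio))).
Branch lengths along that path: 1.84 + 1.71 + 1.04 + 0.38 + 0.63 + 0.10 + 0.19 + 0.85 + 0.36 = 7.10.

7.10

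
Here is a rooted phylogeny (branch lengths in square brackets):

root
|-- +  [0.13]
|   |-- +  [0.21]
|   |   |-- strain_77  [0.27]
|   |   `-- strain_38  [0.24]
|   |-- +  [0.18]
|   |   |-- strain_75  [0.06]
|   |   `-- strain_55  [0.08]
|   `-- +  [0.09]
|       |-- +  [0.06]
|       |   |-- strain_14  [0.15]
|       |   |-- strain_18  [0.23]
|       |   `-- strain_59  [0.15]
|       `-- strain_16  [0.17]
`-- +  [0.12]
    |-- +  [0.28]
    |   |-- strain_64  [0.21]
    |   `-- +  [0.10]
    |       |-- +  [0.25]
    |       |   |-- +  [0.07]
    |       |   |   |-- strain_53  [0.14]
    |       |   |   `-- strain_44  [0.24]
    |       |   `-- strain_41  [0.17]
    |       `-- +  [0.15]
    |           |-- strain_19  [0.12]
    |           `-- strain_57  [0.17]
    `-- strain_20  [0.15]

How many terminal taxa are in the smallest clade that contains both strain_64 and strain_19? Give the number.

The MRCA of strain_64 and strain_19 is the node subtending (strain_64,(((strain_53,strain_44),strain_41),(strain_19,strain_57))).
That clade contains 6 terminal taxa: strain_19, strain_41, strain_44, strain_53, strain_57, strain_64.

6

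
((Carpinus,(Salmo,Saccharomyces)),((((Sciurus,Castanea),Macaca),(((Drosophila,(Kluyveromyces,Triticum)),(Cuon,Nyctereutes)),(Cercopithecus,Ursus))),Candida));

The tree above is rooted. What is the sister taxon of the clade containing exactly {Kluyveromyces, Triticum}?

Drosophila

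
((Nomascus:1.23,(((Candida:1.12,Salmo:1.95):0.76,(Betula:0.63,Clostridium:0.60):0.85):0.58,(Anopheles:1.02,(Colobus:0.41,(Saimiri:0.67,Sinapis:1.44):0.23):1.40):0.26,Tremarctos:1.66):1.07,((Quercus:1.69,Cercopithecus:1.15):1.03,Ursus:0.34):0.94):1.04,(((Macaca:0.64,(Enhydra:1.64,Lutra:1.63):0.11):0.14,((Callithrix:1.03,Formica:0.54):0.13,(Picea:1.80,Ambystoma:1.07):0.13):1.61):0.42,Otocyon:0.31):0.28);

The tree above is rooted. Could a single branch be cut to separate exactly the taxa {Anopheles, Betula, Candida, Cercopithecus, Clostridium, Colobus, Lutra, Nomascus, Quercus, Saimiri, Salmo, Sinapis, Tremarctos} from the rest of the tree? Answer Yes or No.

The MRCA of the listed taxa is the root, so the smallest clade containing them is the whole tree.
That clade also contains Ambystoma, Callithrix, Enhydra, Formica, Macaca, Otocyon, Picea, Ursus, which are not in the proposed group, so the group is not monophyletic.

No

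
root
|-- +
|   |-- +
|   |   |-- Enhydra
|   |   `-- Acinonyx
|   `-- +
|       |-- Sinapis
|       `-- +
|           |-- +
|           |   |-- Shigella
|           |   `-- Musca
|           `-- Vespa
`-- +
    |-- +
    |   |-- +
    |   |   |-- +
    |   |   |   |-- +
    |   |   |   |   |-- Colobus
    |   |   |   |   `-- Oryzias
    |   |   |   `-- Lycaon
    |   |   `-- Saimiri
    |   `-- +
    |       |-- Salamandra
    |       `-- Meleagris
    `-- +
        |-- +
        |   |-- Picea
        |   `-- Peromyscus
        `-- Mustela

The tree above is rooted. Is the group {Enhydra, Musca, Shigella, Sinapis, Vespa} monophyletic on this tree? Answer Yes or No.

The MRCA of the listed taxa subtends ((Enhydra,Acinonyx),(Sinapis,((Shigella,Musca),Vespa))).
That clade also contains Acinonyx, which is not in the proposed group, so the group is not monophyletic.

No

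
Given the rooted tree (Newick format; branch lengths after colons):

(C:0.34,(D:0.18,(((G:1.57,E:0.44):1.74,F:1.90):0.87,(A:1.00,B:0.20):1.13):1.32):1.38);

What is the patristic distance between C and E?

The path runs C → … → MRCA → … → E; the MRCA is the root of the tree.
Branch lengths along that path: 0.34 + 1.38 + 1.32 + 0.87 + 1.74 + 0.44 = 6.09.

6.09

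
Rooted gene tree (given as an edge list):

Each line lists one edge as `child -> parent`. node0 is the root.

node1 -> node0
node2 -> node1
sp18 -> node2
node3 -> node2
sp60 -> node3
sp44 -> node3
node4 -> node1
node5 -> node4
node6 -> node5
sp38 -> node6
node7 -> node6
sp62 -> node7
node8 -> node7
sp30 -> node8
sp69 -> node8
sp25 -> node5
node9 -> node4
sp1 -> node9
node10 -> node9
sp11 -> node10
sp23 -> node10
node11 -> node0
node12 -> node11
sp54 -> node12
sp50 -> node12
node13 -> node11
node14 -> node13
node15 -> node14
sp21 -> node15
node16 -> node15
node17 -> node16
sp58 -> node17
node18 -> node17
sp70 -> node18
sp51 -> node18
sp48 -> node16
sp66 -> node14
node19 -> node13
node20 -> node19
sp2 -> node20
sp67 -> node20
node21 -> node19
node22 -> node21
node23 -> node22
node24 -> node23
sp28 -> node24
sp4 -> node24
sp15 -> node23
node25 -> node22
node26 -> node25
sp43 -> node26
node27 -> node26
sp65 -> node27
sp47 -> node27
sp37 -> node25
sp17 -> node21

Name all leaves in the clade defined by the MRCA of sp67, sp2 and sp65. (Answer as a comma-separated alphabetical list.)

sp15, sp17, sp2, sp28, sp37, sp4, sp43, sp47, sp65, sp67

Tracing sp67: it sits inside (sp2,sp67).
Tracing sp2: it sits inside (sp2,sp67).
Tracing sp65: it sits inside (sp65,sp47).
The smallest clade enclosing all 3 is ((sp2,sp67),((((sp28,sp4),sp15),((sp43,(sp65,sp47)),sp37)),sp17)); the answer is its 10 terminal taxa in alphabetical order.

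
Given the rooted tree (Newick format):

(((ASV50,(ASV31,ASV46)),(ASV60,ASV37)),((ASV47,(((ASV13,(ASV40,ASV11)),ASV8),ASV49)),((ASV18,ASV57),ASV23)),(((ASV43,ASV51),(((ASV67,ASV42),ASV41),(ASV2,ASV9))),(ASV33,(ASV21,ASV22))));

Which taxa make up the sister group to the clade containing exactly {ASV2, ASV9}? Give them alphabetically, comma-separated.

ASV41, ASV42, ASV67

The clade containing exactly {ASV2, ASV9} attaches to the tree at the node subtending (((ASV67,ASV42),ASV41),(ASV2,ASV9)).
The other lineage descending from that same node — the sister group — is ((ASV67,ASV42),ASV41); its 3 tips in alphabetical order are the answer.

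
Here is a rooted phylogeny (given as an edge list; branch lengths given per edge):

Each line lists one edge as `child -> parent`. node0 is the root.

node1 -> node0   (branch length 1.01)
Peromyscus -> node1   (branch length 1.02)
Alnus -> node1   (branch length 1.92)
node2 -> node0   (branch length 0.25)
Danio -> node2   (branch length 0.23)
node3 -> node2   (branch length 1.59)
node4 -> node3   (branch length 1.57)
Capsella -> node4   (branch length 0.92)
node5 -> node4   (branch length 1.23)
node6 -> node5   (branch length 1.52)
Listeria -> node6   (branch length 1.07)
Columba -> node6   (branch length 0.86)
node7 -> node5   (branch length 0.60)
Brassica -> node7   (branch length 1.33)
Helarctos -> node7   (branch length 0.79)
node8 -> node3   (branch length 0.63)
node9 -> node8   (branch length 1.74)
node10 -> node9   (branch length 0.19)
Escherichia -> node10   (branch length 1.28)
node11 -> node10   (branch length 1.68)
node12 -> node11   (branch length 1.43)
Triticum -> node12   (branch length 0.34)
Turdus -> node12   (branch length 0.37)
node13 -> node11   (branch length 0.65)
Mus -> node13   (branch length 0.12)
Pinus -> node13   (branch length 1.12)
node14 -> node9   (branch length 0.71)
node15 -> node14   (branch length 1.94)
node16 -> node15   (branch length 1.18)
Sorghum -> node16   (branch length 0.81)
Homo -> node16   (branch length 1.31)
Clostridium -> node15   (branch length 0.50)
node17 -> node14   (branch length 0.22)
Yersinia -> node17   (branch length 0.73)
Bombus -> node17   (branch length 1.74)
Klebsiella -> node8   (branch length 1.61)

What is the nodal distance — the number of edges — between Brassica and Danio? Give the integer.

The MRCA of Brassica and Danio is the node subtending (Danio,((Capsella,((Listeria,Columba),(Brassica,Helarctos))),(((Escherichia,((Triticum,Turdus),(Mus,Pinus))),(((Sorghum,Homo),Clostridium),(Yersinia,Bombus))),Klebsiella))).
From Brassica up to that node: 5 branches. From Danio up to the same node: 1 branch. Total: 5 + 1 = 6.

6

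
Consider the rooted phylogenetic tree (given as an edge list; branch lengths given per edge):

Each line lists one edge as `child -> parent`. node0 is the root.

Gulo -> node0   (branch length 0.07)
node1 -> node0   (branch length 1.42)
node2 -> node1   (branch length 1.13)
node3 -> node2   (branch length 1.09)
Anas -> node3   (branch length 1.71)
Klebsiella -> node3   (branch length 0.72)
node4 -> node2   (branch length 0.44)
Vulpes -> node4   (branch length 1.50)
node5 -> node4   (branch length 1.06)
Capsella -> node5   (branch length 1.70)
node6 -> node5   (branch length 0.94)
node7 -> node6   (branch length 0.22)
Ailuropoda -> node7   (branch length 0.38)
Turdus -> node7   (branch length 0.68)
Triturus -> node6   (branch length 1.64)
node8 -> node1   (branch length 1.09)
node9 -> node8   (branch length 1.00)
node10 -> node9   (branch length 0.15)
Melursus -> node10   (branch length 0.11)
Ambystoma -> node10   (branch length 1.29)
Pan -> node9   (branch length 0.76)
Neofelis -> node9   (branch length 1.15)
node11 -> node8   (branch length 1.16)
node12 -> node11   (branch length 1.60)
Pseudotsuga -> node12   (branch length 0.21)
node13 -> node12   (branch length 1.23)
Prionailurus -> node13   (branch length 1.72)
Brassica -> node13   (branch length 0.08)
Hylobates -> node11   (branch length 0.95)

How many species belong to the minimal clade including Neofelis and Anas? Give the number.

The MRCA of Neofelis and Anas is the node subtending (((Anas,Klebsiella),(Vulpes,(Capsella,((Ailuropoda,Turdus),Triturus)))),(((Melursus,Ambystoma),Pan,Neofelis),((Pseudotsuga,(Prionailurus,Brassica)),Hylobates))).
That clade contains 15 terminal taxa: Ailuropoda, Ambystoma, Anas, Brassica, Capsella, Hylobates, Klebsiella, Melursus, Neofelis, Pan, Prionailurus, Pseudotsuga, Triturus, Turdus, Vulpes.

15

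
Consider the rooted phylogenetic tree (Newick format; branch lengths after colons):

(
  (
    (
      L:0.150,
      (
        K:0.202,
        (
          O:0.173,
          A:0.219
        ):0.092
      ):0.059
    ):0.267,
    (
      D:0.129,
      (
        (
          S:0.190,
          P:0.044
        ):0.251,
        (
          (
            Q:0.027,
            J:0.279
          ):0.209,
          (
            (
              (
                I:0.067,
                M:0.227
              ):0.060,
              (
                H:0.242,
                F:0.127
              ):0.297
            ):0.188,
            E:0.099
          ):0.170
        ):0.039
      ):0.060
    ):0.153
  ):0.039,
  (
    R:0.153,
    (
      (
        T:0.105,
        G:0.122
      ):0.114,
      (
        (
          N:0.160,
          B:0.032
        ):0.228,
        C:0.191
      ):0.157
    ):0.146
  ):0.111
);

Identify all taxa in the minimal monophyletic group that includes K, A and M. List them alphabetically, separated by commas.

Tracing K: it sits inside (K,(O,A)).
Tracing A: it sits inside (O,A).
Tracing M: it sits inside (I,M).
The smallest clade enclosing all 3 is ((L,(K,(O,A))),(D,((S,P),((Q,J),(((I,M),(H,F)),E))))); the answer is its 14 terminal taxa in alphabetical order.

A, D, E, F, H, I, J, K, L, M, O, P, Q, S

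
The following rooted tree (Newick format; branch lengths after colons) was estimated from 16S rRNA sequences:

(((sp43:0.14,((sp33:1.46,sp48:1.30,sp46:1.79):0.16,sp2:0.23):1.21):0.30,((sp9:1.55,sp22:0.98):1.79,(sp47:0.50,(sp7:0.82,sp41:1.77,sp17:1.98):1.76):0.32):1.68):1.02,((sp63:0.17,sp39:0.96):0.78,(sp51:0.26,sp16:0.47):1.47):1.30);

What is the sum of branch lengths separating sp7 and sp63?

7.85

The path runs sp7 → … → MRCA → … → sp63; the MRCA is the root of the tree.
Branch lengths along that path: 0.82 + 1.76 + 0.32 + 1.68 + 1.02 + 1.30 + 0.78 + 0.17 = 7.85.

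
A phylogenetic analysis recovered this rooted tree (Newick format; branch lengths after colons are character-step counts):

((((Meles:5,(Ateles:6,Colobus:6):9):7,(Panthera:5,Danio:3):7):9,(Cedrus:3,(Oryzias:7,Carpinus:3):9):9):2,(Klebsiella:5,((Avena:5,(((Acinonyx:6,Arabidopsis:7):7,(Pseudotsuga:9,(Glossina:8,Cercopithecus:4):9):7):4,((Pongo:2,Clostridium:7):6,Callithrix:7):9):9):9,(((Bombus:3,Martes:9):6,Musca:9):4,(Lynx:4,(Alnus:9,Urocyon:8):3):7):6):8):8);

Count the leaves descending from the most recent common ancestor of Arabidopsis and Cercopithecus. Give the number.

5

The MRCA of Arabidopsis and Cercopithecus is the node subtending ((Acinonyx,Arabidopsis),(Pseudotsuga,(Glossina,Cercopithecus))).
That clade contains 5 terminal taxa: Acinonyx, Arabidopsis, Cercopithecus, Glossina, Pseudotsuga.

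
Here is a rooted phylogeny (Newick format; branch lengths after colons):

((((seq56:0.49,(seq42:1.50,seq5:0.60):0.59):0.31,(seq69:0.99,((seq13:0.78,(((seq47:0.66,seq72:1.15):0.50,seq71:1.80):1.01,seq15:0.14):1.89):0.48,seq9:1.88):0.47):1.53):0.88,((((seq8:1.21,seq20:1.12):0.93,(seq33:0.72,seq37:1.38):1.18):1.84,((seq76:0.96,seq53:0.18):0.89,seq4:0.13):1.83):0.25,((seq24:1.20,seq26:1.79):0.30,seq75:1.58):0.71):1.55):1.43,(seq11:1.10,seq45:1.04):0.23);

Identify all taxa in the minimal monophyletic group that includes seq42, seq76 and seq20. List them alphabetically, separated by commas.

Tracing seq42: it sits inside (seq42,seq5).
Tracing seq76: it sits inside (seq76,seq53).
Tracing seq20: it sits inside (seq8,seq20).
The smallest clade enclosing all 3 is (((seq56,(seq42,seq5)),(seq69,((seq13,(((seq47,seq72),seq71),seq15)),seq9))),((((seq8,seq20),(seq33,seq37)),((seq76,seq53),seq4)),((seq24,seq26),seq75))); the answer is its 20 terminal taxa in alphabetical order.

seq13, seq15, seq20, seq24, seq26, seq33, seq37, seq4, seq42, seq47, seq5, seq53, seq56, seq69, seq71, seq72, seq75, seq76, seq8, seq9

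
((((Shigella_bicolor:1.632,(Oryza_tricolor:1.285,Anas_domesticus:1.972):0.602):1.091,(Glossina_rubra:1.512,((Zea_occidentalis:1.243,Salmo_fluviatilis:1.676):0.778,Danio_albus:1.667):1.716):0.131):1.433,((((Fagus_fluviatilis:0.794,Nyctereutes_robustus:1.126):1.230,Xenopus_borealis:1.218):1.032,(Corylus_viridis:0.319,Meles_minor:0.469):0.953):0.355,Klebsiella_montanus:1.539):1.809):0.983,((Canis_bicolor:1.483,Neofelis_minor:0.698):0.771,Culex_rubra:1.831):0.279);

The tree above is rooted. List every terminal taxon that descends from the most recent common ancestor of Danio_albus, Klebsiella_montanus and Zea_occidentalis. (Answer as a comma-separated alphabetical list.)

Anas_domesticus, Corylus_viridis, Danio_albus, Fagus_fluviatilis, Glossina_rubra, Klebsiella_montanus, Meles_minor, Nyctereutes_robustus, Oryza_tricolor, Salmo_fluviatilis, Shigella_bicolor, Xenopus_borealis, Zea_occidentalis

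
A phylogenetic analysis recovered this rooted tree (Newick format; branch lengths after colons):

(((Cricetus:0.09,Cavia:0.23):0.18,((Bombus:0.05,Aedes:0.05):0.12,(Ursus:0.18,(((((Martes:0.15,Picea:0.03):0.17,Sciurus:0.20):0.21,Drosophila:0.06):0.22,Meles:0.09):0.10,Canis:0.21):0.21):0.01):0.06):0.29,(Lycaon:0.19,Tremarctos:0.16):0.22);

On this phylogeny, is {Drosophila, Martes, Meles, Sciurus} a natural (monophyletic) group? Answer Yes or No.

The MRCA of the listed taxa subtends ((((Martes,Picea),Sciurus),Drosophila),Meles).
That clade also contains Picea, which is not in the proposed group, so the group is not monophyletic.

No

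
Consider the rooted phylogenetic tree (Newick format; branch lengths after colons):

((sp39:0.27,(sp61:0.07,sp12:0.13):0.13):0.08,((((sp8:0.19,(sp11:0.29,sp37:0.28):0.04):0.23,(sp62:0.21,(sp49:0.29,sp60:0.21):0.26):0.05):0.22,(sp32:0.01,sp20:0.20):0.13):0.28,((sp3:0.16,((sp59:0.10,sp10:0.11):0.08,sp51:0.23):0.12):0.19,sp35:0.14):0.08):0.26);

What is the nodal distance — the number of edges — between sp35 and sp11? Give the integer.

The MRCA of sp35 and sp11 is the node subtending ((((sp8,(sp11,sp37)),(sp62,(sp49,sp60))),(sp32,sp20)),((sp3,((sp59,sp10),sp51)),sp35)).
From sp35 up to that node: 2 branches. From sp11 up to the same node: 5 branches. Total: 2 + 5 = 7.

7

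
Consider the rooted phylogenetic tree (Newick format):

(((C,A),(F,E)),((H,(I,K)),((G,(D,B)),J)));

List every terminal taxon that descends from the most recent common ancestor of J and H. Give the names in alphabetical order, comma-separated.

Tracing J: it sits inside ((G,(D,B)),J).
Tracing H: it sits inside (H,(I,K)).
The smallest clade enclosing both is ((H,(I,K)),((G,(D,B)),J)); the answer is its 7 terminal taxa in alphabetical order.

B, D, G, H, I, J, K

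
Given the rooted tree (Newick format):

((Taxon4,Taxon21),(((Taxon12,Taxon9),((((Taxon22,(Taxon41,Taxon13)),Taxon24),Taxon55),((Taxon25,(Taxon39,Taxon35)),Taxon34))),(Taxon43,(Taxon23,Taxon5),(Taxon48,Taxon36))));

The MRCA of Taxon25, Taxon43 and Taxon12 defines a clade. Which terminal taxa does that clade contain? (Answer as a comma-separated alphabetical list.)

Tracing Taxon25: it sits inside (Taxon25,(Taxon39,Taxon35)).
Tracing Taxon43: it sits inside (Taxon43,(Taxon23,Taxon5),(Taxon48,Taxon36)).
Tracing Taxon12: it sits inside (Taxon12,Taxon9).
The smallest clade enclosing all 3 is (((Taxon12,Taxon9),((((Taxon22,(Taxon41,Taxon13)),Taxon24),Taxon55),((Taxon25,(Taxon39,Taxon35)),Taxon34))),(Taxon43,(Taxon23,Taxon5),(Taxon48,Taxon36))); the answer is its 16 terminal taxa in alphabetical order.

Taxon12, Taxon13, Taxon22, Taxon23, Taxon24, Taxon25, Taxon34, Taxon35, Taxon36, Taxon39, Taxon41, Taxon43, Taxon48, Taxon5, Taxon55, Taxon9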